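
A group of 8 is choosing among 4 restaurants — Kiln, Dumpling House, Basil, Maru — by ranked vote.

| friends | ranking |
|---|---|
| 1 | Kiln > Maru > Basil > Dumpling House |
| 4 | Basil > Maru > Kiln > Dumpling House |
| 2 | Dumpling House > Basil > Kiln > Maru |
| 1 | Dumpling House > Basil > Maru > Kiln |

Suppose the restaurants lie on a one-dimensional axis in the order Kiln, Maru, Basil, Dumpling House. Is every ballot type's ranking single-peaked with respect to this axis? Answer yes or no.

Axis positions: Kiln=1, Maru=2, Basil=3, Dumpling House=4.
Ballot type 1 (peak Kiln at position 1): ranking walks positions 1-2-3-4, expanding outward from the peak — single-peaked.
Ballot type 2 (peak Basil at position 3): ranking walks positions 3-2-1-4, expanding outward from the peak — single-peaked.
Ballot type 3: ranking walks positions 4-3-1-2; Kiln is ranked above Maru even though Maru lies between Kiln and the peak Dumpling House on the axis — preferences dip and rise again. Not single-peaked.
Ballot type 4 (peak Dumpling House at position 4): ranking walks positions 4-3-2-1, expanding outward from the peak — single-peaked.
Ballot type 3 violates single-peakedness, so the profile is not single-peaked on this axis.

no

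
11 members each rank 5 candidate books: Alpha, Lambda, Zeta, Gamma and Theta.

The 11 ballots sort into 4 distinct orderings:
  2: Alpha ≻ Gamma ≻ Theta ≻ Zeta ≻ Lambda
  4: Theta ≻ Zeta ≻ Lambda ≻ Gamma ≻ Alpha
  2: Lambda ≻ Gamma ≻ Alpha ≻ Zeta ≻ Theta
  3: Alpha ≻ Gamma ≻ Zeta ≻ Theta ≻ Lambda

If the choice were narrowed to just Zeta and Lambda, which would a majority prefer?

Zeta

Ballots ranking Zeta above Lambda: 2 + 4 + 3 = 9.
Ballots ranking Lambda above Zeta: 11 − 9 = 2.
Zeta wins the head-to-head 9–2.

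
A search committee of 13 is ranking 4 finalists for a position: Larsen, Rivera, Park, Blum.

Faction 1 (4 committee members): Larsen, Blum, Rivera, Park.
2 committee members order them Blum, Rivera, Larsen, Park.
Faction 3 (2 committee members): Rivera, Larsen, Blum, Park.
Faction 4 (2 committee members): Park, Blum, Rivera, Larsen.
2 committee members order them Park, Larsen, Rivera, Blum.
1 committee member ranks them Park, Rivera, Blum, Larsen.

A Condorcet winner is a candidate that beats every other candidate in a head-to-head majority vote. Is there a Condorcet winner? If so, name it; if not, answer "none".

Pairwise majorities:
Larsen–Rivera: Rivera 7–6.
Larsen vs Park: Larsen is ranked higher on 4+2+2 = 8 ballots, Park on 5. Larsen wins 8–5.
Larsen vs Blum: Larsen is ranked higher on 4+2+2 = 8 ballots, Blum on 5. Larsen wins 8–5.
Rivera vs Park: 4+2+2 = 8 for Rivera, 5 for Park — Rivera by 8–5.
Rivera vs Blum: 5 to 8, Blum.
Park vs Blum: Blum, 8–5.
No candidate is unbeaten: Larsen loses to Rivera; Rivera loses to Blum; Park loses to Larsen; Blum loses to Larsen. In particular Larsen beats Blum beats Rivera beats Larsen is a majority cycle — no Condorcet winner exists.

none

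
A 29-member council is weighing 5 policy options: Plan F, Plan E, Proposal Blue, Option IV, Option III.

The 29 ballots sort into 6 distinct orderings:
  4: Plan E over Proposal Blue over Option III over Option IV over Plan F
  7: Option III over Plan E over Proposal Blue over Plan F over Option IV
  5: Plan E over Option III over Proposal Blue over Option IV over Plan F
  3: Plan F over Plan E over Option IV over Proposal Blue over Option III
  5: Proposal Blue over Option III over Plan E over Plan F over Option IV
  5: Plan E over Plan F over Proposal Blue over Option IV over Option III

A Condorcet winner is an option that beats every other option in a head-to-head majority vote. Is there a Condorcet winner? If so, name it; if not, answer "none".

Head-to-head results (29 council members):
Plan F vs Plan E: Plan F is ranked higher on 3 ballots, Plan E on 26. Plan E wins 26–3.
Plan F vs Proposal Blue: Plan F is ranked higher on 3+5 = 8 ballots, Proposal Blue on 21. Proposal Blue wins 21–8.
Plan F vs Option IV: 7+3+5+5 = 20 for Plan F, 9 for Option IV — Plan F by 20–9.
Plan F vs Option III: 3+5 = 8 for Plan F, 21 for Option III — Option III by 21–8.
Plan E vs Proposal Blue: 4+7+5+3+5 = 24 for Plan E, 5 for Proposal Blue — Plan E by 24–5.
Plan E vs Option IV: Plan E is ranked higher on 4+7+5+3+5+5 = 29 ballots, Option IV on 0. Plan E wins 29–0.
Plan E vs Option III: Plan E preferred on 4+5+3+5 = 17 ballots; Plan E wins 17–12.
Proposal Blue vs Option IV: 4+7+5+5+5 = 26 for Proposal Blue, 3 for Option IV — Proposal Blue by 26–3.
Proposal Blue vs Option III: 4+3+5+5 = 17 for Proposal Blue, 12 for Option III — Proposal Blue by 17–12.
Option IV vs Option III: Option IV preferred on 3+5 = 8 ballots; Option III wins 21–8.
Plan E beats each of Plan F, Proposal Blue, Option IV, Option III — Plan E is the Condorcet winner.

Plan E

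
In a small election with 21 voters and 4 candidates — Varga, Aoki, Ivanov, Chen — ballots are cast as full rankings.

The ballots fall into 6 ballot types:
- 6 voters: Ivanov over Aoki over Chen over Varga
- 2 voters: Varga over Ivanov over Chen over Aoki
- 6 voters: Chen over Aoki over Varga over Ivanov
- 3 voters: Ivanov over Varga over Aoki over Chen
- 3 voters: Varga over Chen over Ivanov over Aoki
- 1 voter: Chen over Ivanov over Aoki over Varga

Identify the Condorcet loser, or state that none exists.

Pairwise majorities:
Varga vs Aoki: 2+3+3 = 8 for Varga, 13 for Aoki — Aoki by 13–8.
Varga vs Ivanov: Varga wins 11–10.
Varga vs Chen: Varga preferred on 2+3+3 = 8 ballots; Chen wins 13–8.
Aoki vs Ivanov: 6 for Aoki, 15 for Ivanov — Ivanov by 15–6.
Aoki vs Chen: 9 to 12, Chen.
Ivanov vs Chen: Ivanov preferred on 6+2+3 = 11 ballots; Ivanov wins 11–10.
No candidate is winless: Varga beats Ivanov; Aoki beats Varga; Ivanov beats Aoki; Chen beats Varga. There is no Condorcet loser.

none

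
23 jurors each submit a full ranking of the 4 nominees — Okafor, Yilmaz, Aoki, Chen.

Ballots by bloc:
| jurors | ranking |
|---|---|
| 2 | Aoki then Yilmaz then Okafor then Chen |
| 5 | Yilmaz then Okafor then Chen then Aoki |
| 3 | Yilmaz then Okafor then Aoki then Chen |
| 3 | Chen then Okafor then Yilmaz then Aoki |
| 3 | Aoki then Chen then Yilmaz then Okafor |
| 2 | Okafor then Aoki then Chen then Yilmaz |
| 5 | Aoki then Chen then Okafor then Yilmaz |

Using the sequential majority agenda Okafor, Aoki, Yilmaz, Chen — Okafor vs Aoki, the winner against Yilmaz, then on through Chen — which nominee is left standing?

Chen

Round 1: Okafor vs Aoki — 13–10, Okafor advances.
Round 2: Okafor vs Yilmaz — 10–13, Yilmaz advances.
Round 3: Yilmaz vs Chen — 10–13, Chen advances.
Chen survives the agenda.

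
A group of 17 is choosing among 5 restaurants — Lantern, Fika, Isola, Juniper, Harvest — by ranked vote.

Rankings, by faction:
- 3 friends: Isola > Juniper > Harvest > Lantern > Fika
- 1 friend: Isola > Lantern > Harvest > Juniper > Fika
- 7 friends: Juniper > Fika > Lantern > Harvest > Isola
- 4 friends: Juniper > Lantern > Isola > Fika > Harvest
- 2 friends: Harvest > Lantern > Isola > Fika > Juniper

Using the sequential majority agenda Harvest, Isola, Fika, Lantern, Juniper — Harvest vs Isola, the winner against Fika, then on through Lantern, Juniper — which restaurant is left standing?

Round 1: Harvest vs Isola — 9–8, Harvest advances.
Round 2: Harvest vs Fika — 6–11, Fika advances.
Round 3: Fika vs Lantern — 7–10, Lantern advances.
Round 4: Lantern vs Juniper — 3–14, Juniper advances.
Juniper survives the agenda.

Juniper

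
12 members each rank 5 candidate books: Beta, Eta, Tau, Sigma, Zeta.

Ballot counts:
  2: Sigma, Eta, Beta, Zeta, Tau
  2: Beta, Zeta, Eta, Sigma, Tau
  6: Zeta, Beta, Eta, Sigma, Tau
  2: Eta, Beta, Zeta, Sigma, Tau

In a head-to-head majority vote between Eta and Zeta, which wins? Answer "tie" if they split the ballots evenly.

Zeta

Ballots ranking Eta above Zeta: 2 + 2 = 4.
Ballots ranking Zeta above Eta: 12 − 4 = 8.
Zeta wins the head-to-head 8–4.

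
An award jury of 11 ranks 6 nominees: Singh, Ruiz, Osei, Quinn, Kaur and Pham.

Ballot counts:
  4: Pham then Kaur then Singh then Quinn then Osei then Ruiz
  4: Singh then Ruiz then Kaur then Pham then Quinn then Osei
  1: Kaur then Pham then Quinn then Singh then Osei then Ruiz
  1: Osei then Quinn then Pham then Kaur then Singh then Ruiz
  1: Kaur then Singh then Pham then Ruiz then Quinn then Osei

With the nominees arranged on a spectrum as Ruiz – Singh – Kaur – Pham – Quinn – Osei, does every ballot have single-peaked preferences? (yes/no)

yes

Axis positions: Ruiz=1, Singh=2, Kaur=3, Pham=4, Quinn=5, Osei=6.
Cluster 1 (peak Pham at position 4): ranking walks positions 4-3-2-5-6-1, expanding outward from the peak — single-peaked.
Cluster 2 (peak Singh at position 2): ranking walks positions 2-1-3-4-5-6, expanding outward from the peak — single-peaked.
Cluster 3 (peak Kaur at position 3): ranking walks positions 3-4-5-2-6-1, expanding outward from the peak — single-peaked.
Cluster 4 (peak Osei at position 6): ranking walks positions 6-5-4-3-2-1, expanding outward from the peak — single-peaked.
Cluster 5 (peak Kaur at position 3): ranking walks positions 3-2-4-1-5-6, expanding outward from the peak — single-peaked.
Every ranking is single-peaked on this axis.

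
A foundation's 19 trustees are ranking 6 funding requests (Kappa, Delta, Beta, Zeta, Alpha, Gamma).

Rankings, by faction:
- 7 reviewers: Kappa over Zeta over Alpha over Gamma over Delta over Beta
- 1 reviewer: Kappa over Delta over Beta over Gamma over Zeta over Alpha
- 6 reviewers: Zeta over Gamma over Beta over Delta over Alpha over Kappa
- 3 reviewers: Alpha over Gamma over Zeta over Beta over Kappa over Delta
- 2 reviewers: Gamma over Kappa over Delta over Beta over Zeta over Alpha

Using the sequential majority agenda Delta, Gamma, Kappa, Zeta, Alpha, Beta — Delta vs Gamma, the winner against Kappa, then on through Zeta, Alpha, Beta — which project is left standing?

Round 1: Delta vs Gamma — 1–18, Gamma advances.
Round 2: Gamma vs Kappa — 11–8, Gamma advances.
Round 3: Gamma vs Zeta — 6–13, Zeta advances.
Round 4: Zeta vs Alpha — 16–3, Zeta advances.
Round 5: Zeta vs Beta — 16–3, Zeta advances.
Zeta survives the agenda.

Zeta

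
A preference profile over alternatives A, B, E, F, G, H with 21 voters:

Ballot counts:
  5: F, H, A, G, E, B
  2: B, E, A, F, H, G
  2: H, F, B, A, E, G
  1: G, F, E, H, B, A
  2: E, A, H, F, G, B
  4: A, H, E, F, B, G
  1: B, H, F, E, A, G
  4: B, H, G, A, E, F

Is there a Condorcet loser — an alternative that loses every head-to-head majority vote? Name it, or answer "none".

G

Head-to-head results (21 voters):
A vs B: A, 11–10.
A vs E: A wins 15–6.
A–F: A 12–9.
A vs G: 16 to 5, A.
A vs H: A is ranked higher on 2+2+4 = 8 ballots, H on 13. H wins 13–8.
B vs E: B is ranked higher on 2+2+1+4 = 9 ballots, E on 12. E wins 12–9.
B vs F: F wins 14–7.
B vs G: 13 to 8, B.
B vs H: B preferred on 2+1+4 = 7 ballots; H wins 14–7.
E vs F: E wins 12–9.
E–G: E 11–10.
E–H: H 16–5.
F vs G: F is ranked higher on 5+2+2+2+4+1 = 16 ballots, G on 5. F wins 16–5.
F vs H: 5+2+1 = 8 for F, 13 for H — H by 13–8.
G vs H: G is ranked higher on 1 ballot, H on 20. H wins 20–1.
G loses to every other alternative — it is the Condorcet loser.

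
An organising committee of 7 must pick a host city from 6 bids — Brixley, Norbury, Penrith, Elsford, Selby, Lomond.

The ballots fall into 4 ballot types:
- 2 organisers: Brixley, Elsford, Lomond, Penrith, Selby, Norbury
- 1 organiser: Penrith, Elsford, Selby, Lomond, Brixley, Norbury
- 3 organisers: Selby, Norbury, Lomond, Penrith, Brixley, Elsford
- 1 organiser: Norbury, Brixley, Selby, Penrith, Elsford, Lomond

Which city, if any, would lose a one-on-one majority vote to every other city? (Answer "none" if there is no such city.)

none

Head-to-head results (7 organisers):
Brixley vs Norbury: 2+1 = 3 for Brixley, 4 for Norbury — Norbury by 4–3.
Brixley–Penrith: Penrith 4–3.
Brixley vs Elsford: Brixley, 6–1.
Brixley vs Selby: Brixley preferred on 2+1 = 3 ballots; Selby wins 4–3.
Brixley vs Lomond: Brixley preferred on 2+1 = 3 ballots; Lomond wins 4–3.
Norbury vs Penrith: Norbury wins 4–3.
Norbury vs Elsford: Norbury preferred on 3+1 = 4 ballots; Norbury wins 4–3.
Norbury–Selby: Selby 6–1.
Norbury vs Lomond: 3+1 = 4 for Norbury, 3 for Lomond — Norbury by 4–3.
Penrith vs Elsford: 1+3+1 = 5 for Penrith, 2 for Elsford — Penrith by 5–2.
Penrith vs Selby: 3 to 4, Selby.
Penrith vs Lomond: 2 to 5, Lomond.
Elsford vs Selby: 2+1 = 3 for Elsford, 4 for Selby — Selby by 4–3.
Elsford vs Lomond: Elsford is ranked higher on 2+1+1 = 4 ballots, Lomond on 3. Elsford wins 4–3.
Selby vs Lomond: Selby, 5–2.
No city is winless: Brixley beats Elsford; Norbury beats Brixley; Penrith beats Brixley; Elsford beats Lomond; Selby beats Brixley; Lomond beats Brixley. There is no Condorcet loser.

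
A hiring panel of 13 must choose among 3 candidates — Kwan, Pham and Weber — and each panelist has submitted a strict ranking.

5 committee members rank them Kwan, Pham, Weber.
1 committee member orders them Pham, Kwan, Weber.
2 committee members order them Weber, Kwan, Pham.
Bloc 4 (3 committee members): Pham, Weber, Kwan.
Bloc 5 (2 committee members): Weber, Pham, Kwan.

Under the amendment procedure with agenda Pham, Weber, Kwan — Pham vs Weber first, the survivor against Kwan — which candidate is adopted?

Round 1: Pham vs Weber — 9–4, Pham advances.
Round 2: Pham vs Kwan — 6–7, Kwan advances.
Kwan survives the agenda.

Kwan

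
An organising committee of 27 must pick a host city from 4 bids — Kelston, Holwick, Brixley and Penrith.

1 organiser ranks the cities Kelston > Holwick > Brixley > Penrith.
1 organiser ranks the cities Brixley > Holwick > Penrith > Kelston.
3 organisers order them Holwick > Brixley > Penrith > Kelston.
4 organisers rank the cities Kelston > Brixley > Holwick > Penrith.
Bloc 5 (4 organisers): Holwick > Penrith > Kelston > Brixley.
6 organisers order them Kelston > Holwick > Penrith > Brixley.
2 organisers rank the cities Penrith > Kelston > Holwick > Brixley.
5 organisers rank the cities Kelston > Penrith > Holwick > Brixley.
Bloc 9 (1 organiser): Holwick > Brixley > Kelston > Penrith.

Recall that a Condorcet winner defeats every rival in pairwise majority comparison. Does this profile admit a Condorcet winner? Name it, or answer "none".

Kelston

Pairwise majorities:
Kelston vs Holwick: Kelston preferred on 1+4+6+2+5 = 18 ballots; Kelston wins 18–9.
Kelston vs Brixley: Kelston wins 22–5.
Kelston vs Penrith: Kelston, 17–10.
Holwick vs Brixley: Holwick, 22–5.
Holwick vs Penrith: Holwick preferred on 20 ballots; Holwick wins 20–7.
Brixley–Penrith: Penrith 17–10.
Kelston wins every pairwise contest, so Kelston is the Condorcet winner.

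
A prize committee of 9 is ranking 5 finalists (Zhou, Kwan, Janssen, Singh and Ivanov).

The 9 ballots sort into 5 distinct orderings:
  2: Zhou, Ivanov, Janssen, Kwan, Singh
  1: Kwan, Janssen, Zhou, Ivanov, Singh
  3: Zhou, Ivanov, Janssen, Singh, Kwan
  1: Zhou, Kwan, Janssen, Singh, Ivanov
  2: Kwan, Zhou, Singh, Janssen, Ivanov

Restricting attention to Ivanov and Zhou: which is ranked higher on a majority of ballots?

No ballot ranks Ivanov above Zhou: 0.
Ballots ranking Zhou above Ivanov: 9 − 0 = 9.
Zhou wins the head-to-head 9–0.

Zhou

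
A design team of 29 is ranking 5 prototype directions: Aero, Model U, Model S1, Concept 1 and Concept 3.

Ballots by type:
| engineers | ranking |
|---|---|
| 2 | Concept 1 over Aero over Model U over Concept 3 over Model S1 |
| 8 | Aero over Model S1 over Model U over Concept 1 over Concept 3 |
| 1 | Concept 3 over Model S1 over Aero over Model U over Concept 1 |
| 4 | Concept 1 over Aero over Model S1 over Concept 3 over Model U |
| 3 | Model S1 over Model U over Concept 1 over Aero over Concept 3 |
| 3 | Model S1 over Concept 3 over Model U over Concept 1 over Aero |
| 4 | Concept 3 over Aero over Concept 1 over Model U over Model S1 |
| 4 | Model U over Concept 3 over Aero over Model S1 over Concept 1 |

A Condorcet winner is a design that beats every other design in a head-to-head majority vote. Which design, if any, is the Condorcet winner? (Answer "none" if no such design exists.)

Pairwise majorities:
Aero vs Model U: 2+8+1+4+4 = 19 for Aero, 10 for Model U — Aero by 19–10.
Aero vs Model S1: Aero preferred on 2+8+4+4+4 = 22 ballots; Aero wins 22–7.
Aero vs Concept 1: Aero is ranked higher on 8+1+4+4 = 17 ballots, Concept 1 on 12. Aero wins 17–12.
Aero vs Concept 3: Aero preferred on 2+8+4+3 = 17 ballots; Aero wins 17–12.
Model U vs Model S1: 2+4+4 = 10 for Model U, 19 for Model S1 — Model S1 by 19–10.
Model U vs Concept 1: Model U preferred on 8+1+3+3+4 = 19 ballots; Model U wins 19–10.
Model U vs Concept 3: 2+8+3+4 = 17 for Model U, 12 for Concept 3 — Model U by 17–12.
Model S1 vs Concept 1: Model S1 preferred on 8+1+3+3+4 = 19 ballots; Model S1 wins 19–10.
Model S1 vs Concept 3: Model S1 preferred on 8+4+3+3 = 18 ballots; Model S1 wins 18–11.
Concept 1 vs Concept 3: Concept 1 preferred on 2+8+4+3 = 17 ballots; Concept 1 wins 17–12.
Only Aero has no losses; Aero is the Condorcet winner.

Aero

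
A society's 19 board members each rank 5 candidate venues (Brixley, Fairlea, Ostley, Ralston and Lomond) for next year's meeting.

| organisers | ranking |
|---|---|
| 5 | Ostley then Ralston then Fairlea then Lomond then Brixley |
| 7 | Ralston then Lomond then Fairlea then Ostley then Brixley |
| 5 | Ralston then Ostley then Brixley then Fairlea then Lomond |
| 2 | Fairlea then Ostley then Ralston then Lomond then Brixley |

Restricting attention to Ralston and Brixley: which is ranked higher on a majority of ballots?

Ballots ranking Ralston above Brixley: 5 + 7 + 5 + 2 = 19.
Ballots ranking Brixley above Ralston: 19 − 19 = 0.
Ralston wins the head-to-head 19–0.

Ralston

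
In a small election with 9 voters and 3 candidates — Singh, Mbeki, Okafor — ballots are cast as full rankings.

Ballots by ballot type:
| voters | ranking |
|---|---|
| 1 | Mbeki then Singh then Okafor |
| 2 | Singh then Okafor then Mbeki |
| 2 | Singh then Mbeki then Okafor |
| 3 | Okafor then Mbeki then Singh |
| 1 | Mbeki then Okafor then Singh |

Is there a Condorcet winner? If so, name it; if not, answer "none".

Pairwise majorities:
Singh vs Mbeki: Singh preferred on 2+2 = 4 ballots; Mbeki wins 5–4.
Singh vs Okafor: Singh is ranked higher on 1+2+2 = 5 ballots, Okafor on 4. Singh wins 5–4.
Mbeki vs Okafor: Mbeki is ranked higher on 1+2+1 = 4 ballots, Okafor on 5. Okafor wins 5–4.
Each candidate drops at least one matchup (Singh loses to Mbeki; Mbeki loses to Okafor; Okafor loses to Singh); the cycle Singh beats Okafor beats Mbeki beats Singh rules out a Condorcet winner.

none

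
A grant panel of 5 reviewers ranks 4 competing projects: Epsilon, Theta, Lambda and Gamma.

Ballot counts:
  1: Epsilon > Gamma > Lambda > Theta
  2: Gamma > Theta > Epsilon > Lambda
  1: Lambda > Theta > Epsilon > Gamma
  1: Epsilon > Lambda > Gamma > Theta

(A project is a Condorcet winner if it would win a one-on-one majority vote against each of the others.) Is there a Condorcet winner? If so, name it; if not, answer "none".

none

Head-to-head results (5 reviewers):
Epsilon vs Theta: Epsilon is ranked higher on 1+1 = 2 ballots, Theta on 3. Theta wins 3–2.
Epsilon vs Lambda: Epsilon preferred on 1+2+1 = 4 ballots; Epsilon wins 4–1.
Epsilon vs Gamma: 1+1+1 = 3 for Epsilon, 2 for Gamma — Epsilon by 3–2.
Theta vs Lambda: Theta is ranked higher on 2 ballots, Lambda on 3. Lambda wins 3–2.
Theta vs Gamma: 1 for Theta, 4 for Gamma — Gamma by 4–1.
Lambda vs Gamma: 2 to 3, Gamma.
Every project loses at least once (Epsilon loses to Theta; Theta loses to Lambda; Lambda loses to Epsilon; Gamma loses to Epsilon). The majority relation contains the cycle Epsilon → Lambda → Theta → Epsilon, so there is no Condorcet winner.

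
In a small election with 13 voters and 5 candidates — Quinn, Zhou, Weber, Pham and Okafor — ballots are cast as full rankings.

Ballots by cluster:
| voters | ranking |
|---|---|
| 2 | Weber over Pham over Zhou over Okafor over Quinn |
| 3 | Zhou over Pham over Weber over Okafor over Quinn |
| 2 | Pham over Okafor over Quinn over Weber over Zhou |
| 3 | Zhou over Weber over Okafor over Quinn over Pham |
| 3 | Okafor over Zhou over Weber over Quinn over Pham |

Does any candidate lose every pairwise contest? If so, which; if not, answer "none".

Quinn

Pairwise majorities:
Quinn vs Zhou: Quinn is ranked higher on 2 ballots, Zhou on 11. Zhou wins 11–2.
Quinn vs Weber: Quinn is ranked higher on 2 ballots, Weber on 11. Weber wins 11–2.
Quinn vs Pham: Quinn preferred on 3+3 = 6 ballots; Pham wins 7–6.
Quinn vs Okafor: Okafor, 13–0.
Zhou vs Weber: Zhou wins 9–4.
Zhou vs Pham: 3+3+3 = 9 for Zhou, 4 for Pham — Zhou by 9–4.
Zhou–Okafor: Zhou 8–5.
Weber vs Pham: 2+3+3 = 8 for Weber, 5 for Pham — Weber by 8–5.
Weber vs Okafor: 2+3+3 = 8 for Weber, 5 for Okafor — Weber by 8–5.
Pham vs Okafor: 7 to 6, Pham.
Quinn loses to every other candidate — it is the Condorcet loser.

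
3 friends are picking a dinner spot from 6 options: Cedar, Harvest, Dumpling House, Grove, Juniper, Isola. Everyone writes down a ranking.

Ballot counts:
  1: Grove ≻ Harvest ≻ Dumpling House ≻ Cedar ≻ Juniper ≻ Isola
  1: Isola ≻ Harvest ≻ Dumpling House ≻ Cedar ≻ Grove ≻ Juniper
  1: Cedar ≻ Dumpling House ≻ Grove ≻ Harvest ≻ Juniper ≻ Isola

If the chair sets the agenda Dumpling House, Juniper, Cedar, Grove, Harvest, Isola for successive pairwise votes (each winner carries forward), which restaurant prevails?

Harvest

Round 1: Dumpling House vs Juniper — 3–0, Dumpling House advances.
Round 2: Dumpling House vs Cedar — 2–1, Dumpling House advances.
Round 3: Dumpling House vs Grove — 2–1, Dumpling House advances.
Round 4: Dumpling House vs Harvest — 1–2, Harvest advances.
Round 5: Harvest vs Isola — 2–1, Harvest advances.
Harvest survives the agenda.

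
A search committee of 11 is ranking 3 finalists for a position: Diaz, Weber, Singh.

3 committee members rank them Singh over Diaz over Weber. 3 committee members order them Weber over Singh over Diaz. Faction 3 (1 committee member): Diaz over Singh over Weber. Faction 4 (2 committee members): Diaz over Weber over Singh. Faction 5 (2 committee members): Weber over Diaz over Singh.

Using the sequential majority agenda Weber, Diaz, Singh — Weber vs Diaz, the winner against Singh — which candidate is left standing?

Round 1: Weber vs Diaz — 5–6, Diaz advances.
Round 2: Diaz vs Singh — 5–6, Singh advances.
The agenda winner is Singh.

Singh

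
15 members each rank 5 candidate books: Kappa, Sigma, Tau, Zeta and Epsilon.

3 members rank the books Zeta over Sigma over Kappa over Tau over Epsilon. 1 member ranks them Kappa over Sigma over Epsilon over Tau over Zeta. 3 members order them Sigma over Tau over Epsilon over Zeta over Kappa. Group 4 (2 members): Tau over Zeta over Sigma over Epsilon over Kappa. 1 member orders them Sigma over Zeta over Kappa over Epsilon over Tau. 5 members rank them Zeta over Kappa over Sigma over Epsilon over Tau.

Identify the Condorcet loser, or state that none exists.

Pairwise majorities:
Kappa–Sigma: Sigma 9–6.
Kappa vs Tau: Kappa, 10–5.
Kappa vs Zeta: 1 to 14, Zeta.
Kappa vs Epsilon: Kappa is ranked higher on 3+1+1+5 = 10 ballots, Epsilon on 5. Kappa wins 10–5.
Sigma vs Tau: Sigma preferred on 3+1+3+1+5 = 13 ballots; Sigma wins 13–2.
Sigma vs Zeta: 1+3+1 = 5 for Sigma, 10 for Zeta — Zeta by 10–5.
Sigma–Epsilon: Sigma 15–0.
Tau vs Zeta: 1+3+2 = 6 for Tau, 9 for Zeta — Zeta by 9–6.
Tau vs Epsilon: 3+3+2 = 8 for Tau, 7 for Epsilon — Tau by 8–7.
Zeta vs Epsilon: 11 to 4, Zeta.
Epsilon loses to every other book — it is the Condorcet loser.

Epsilon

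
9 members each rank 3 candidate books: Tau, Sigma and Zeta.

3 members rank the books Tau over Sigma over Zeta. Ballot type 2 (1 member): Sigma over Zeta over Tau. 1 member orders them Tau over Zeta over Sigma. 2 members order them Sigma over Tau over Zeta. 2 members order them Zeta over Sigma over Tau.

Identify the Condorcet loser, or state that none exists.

Pairwise majorities:
Tau vs Sigma: Tau is ranked higher on 3+1 = 4 ballots, Sigma on 5. Sigma wins 5–4.
Tau vs Zeta: Tau preferred on 3+1+2 = 6 ballots; Tau wins 6–3.
Sigma vs Zeta: 6 to 3, Sigma.
Zeta loses to every other book — it is the Condorcet loser.

Zeta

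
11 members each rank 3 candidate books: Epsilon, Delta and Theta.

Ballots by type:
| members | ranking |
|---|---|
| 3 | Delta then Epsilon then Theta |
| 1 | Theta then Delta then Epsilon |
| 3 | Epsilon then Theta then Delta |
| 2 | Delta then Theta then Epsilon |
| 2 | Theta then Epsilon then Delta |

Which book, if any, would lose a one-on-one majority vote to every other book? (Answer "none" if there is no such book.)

Pairwise majorities:
Epsilon vs Delta: Epsilon is ranked higher on 3+2 = 5 ballots, Delta on 6. Delta wins 6–5.
Epsilon vs Theta: Epsilon is ranked higher on 3+3 = 6 ballots, Theta on 5. Epsilon wins 6–5.
Delta vs Theta: Delta is ranked higher on 3+2 = 5 ballots, Theta on 6. Theta wins 6–5.
Every book wins at least one matchup (Epsilon beats Theta; Delta beats Epsilon; Theta beats Delta), so there is no Condorcet loser.

none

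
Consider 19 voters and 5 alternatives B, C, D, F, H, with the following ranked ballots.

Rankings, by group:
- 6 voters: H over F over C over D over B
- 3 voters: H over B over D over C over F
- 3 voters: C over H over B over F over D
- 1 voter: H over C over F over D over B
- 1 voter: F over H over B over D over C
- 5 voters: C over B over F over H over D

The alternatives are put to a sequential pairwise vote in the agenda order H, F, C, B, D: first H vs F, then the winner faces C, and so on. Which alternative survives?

H

Round 1: H vs F — 13–6, H advances.
Round 2: H vs C — 11–8, H advances.
Round 3: H vs B — 14–5, H advances.
Round 4: H vs D — 19–0, H advances.
The agenda winner is H.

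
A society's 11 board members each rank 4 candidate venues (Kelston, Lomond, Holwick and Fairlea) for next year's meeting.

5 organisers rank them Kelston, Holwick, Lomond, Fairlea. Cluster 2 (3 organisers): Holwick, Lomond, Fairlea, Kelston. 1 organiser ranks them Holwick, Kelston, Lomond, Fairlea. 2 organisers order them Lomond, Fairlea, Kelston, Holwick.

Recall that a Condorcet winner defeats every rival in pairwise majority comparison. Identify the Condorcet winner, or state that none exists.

Kelston

Check each pair by majority over 11 ballots:
Kelston vs Lomond: 6 to 5, Kelston.
Kelston vs Holwick: 5+2 = 7 for Kelston, 4 for Holwick — Kelston by 7–4.
Kelston vs Fairlea: 5+1 = 6 for Kelston, 5 for Fairlea — Kelston by 6–5.
Lomond vs Holwick: Lomond preferred on 2 ballots; Holwick wins 9–2.
Lomond vs Fairlea: Lomond is ranked higher on 5+3+1+2 = 11 ballots, Fairlea on 0. Lomond wins 11–0.
Holwick vs Fairlea: Holwick preferred on 5+3+1 = 9 ballots; Holwick wins 9–2.
Kelston beats each of Lomond, Holwick, Fairlea — Kelston is the Condorcet winner.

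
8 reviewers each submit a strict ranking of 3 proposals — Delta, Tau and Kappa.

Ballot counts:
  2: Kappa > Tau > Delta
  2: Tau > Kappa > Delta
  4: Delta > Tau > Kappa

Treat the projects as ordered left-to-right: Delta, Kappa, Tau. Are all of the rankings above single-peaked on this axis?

no

Axis positions: Delta=1, Kappa=2, Tau=3.
Cluster 1 (peak Kappa at position 2): ranking walks positions 2-3-1, expanding outward from the peak — single-peaked.
Cluster 2 (peak Tau at position 3): ranking walks positions 3-2-1, expanding outward from the peak — single-peaked.
Cluster 3: ranking walks positions 1-3-2; Tau is ranked above Kappa even though Kappa lies between Tau and the peak Delta on the axis — preferences dip and rise again. Not single-peaked.
Cluster 3 violates single-peakedness, so the profile is not single-peaked on this axis.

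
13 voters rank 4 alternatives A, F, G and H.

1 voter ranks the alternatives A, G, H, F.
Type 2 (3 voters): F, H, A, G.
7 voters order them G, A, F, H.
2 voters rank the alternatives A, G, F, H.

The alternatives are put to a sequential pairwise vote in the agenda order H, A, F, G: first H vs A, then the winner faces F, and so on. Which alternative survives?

G

Round 1: H vs A — 3–10, A advances.
Round 2: A vs F — 10–3, A advances.
Round 3: A vs G — 6–7, G advances.
G survives the agenda.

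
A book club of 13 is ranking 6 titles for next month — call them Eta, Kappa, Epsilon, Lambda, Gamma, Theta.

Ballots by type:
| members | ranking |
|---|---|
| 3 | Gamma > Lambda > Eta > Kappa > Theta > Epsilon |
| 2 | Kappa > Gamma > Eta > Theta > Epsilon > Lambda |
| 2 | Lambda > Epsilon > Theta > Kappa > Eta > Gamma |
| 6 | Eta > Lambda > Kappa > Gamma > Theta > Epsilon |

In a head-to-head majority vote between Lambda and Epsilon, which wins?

Lambda

Ballots ranking Lambda above Epsilon: 3 + 2 + 6 = 11.
Ballots ranking Epsilon above Lambda: 13 − 11 = 2.
Lambda wins the head-to-head 11–2.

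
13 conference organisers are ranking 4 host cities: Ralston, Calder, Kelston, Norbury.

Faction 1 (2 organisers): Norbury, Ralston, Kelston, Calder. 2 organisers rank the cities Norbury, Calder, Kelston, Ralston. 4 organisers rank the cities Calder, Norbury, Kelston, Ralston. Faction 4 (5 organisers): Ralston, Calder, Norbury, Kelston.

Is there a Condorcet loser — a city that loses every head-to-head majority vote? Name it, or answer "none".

Kelston

Head-to-head results (13 organisers):
Ralston vs Calder: 7 to 6, Ralston.
Ralston vs Kelston: Ralston, 7–6.
Ralston–Norbury: Norbury 8–5.
Calder vs Kelston: 2+4+5 = 11 for Calder, 2 for Kelston — Calder by 11–2.
Calder vs Norbury: 9 to 4, Calder.
Kelston vs Norbury: Norbury, 13–0.
Kelston loses to every other city — it is the Condorcet loser.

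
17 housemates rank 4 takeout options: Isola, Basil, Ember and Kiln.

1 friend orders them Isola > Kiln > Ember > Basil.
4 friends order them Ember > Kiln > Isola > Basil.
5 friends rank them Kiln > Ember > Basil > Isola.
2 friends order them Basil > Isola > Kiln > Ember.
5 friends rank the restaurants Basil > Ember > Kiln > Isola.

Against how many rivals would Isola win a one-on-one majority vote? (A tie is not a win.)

Isola against each rival (17 friends):
Isola vs Basil: 5 to 12, Basil.
Isola vs Ember: 3 to 14, Ember.
Isola vs Kiln: 3 to 14, Kiln.
Isola beats no one; loses to Basil, Ember, Kiln — 0 pairwise wins.

0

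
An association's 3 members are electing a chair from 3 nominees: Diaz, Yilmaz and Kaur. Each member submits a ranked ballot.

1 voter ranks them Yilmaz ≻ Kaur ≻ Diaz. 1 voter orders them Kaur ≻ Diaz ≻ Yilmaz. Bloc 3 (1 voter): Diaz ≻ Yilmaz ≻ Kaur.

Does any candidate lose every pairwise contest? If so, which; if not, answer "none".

none

Pairwise majorities:
Diaz vs Yilmaz: Diaz wins 2–1.
Diaz vs Kaur: Kaur wins 2–1.
Yilmaz–Kaur: Yilmaz 2–1.
Each candidate has at least one pairwise win (Diaz beats Yilmaz; Yilmaz beats Kaur; Kaur beats Diaz) — no Condorcet loser.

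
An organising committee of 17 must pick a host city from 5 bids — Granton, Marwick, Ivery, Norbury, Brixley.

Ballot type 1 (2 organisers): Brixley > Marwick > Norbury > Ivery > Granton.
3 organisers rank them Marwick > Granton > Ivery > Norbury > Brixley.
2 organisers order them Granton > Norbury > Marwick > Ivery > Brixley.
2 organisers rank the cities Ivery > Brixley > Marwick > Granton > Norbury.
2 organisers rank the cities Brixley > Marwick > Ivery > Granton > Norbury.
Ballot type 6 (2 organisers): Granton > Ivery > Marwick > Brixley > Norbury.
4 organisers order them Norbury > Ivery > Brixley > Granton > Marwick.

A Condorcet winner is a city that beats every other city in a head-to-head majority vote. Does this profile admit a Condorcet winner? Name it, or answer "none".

none

Pairwise majorities:
Granton vs Marwick: 8 to 9, Marwick.
Granton vs Ivery: Granton is ranked higher on 3+2+2 = 7 ballots, Ivery on 10. Ivery wins 10–7.
Granton vs Norbury: 3+2+2+2+2 = 11 for Granton, 6 for Norbury — Granton by 11–6.
Granton vs Brixley: Granton is ranked higher on 3+2+2 = 7 ballots, Brixley on 10. Brixley wins 10–7.
Marwick vs Ivery: Marwick preferred on 2+3+2+2 = 9 ballots; Marwick wins 9–8.
Marwick vs Norbury: 2+3+2+2+2 = 11 for Marwick, 6 for Norbury — Marwick by 11–6.
Marwick vs Brixley: 3+2+2 = 7 for Marwick, 10 for Brixley — Brixley by 10–7.
Ivery vs Norbury: 9 to 8, Ivery.
Ivery vs Brixley: 3+2+2+2+4 = 13 for Ivery, 4 for Brixley — Ivery by 13–4.
Norbury vs Brixley: 9 to 8, Norbury.
Every city loses at least once (Granton loses to Marwick; Marwick loses to Brixley; Ivery loses to Marwick; Norbury loses to Granton; Brixley loses to Ivery). The majority relation contains the cycle Granton beats Norbury beats Brixley beats Granton, so there is no Condorcet winner.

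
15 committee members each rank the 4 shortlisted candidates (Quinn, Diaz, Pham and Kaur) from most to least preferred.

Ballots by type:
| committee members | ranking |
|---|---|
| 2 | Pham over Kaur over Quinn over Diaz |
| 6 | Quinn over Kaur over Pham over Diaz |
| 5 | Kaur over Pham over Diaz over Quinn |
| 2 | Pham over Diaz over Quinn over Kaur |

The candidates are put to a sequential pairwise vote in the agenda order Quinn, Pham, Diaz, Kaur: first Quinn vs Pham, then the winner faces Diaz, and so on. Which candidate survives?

Kaur

Round 1: Quinn vs Pham — 6–9, Pham advances.
Round 2: Pham vs Diaz — 15–0, Pham advances.
Round 3: Pham vs Kaur — 4–11, Kaur advances.
Kaur survives the agenda.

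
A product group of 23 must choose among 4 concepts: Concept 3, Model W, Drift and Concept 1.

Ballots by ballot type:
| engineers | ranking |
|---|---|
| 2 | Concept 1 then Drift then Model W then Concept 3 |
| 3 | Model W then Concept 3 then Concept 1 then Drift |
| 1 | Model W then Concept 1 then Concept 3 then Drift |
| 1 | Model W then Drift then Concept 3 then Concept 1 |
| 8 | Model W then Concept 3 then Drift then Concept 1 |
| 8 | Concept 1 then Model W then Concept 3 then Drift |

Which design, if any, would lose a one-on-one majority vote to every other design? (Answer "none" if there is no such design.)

Head-to-head results (23 engineers):
Concept 3 vs Model W: Concept 3 preferred on 0 ballots; Model W wins 23–0.
Concept 3–Drift: Concept 3 20–3.
Concept 3 vs Concept 1: 12 to 11, Concept 3.
Model W vs Drift: Model W, 21–2.
Model W vs Concept 1: Model W, 13–10.
Drift vs Concept 1: Drift is ranked higher on 1+8 = 9 ballots, Concept 1 on 14. Concept 1 wins 14–9.
Drift loses to every other design — it is the Condorcet loser.

Drift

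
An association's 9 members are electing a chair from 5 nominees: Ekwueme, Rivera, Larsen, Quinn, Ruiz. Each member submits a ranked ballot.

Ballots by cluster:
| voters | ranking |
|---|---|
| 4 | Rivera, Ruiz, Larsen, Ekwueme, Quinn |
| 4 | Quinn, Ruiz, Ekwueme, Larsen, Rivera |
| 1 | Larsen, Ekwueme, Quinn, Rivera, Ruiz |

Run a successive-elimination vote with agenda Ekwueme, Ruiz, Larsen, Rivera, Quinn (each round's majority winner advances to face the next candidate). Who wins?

Round 1: Ekwueme vs Ruiz — 1–8, Ruiz advances.
Round 2: Ruiz vs Larsen — 8–1, Ruiz advances.
Round 3: Ruiz vs Rivera — 4–5, Rivera advances.
Round 4: Rivera vs Quinn — 4–5, Quinn advances.
Quinn survives the agenda.

Quinn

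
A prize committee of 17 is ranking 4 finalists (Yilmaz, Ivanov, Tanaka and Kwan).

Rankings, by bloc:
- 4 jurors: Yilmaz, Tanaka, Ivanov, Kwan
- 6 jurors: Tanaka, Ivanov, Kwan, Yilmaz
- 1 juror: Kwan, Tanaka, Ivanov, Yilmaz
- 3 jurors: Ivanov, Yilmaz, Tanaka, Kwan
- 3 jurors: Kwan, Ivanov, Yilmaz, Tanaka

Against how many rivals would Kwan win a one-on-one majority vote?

Kwan against each rival (17 jurors):
Kwan–Yilmaz: Kwan 10–7.
Kwan vs Ivanov: 1+3 = 4 for Kwan, 13 for Ivanov — Ivanov by 13–4.
Kwan–Tanaka: Tanaka 13–4.
Kwan beats Yilmaz; loses to Ivanov, Tanaka — 1 pairwise win.

1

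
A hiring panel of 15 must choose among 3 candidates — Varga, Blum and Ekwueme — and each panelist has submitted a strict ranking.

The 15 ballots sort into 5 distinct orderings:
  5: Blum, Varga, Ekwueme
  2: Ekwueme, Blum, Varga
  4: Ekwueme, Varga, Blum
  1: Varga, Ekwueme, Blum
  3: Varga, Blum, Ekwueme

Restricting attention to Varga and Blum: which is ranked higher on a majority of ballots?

Varga

Ballots ranking Varga above Blum: 4 + 1 + 3 = 8.
Ballots ranking Blum above Varga: 15 − 8 = 7.
Varga wins the head-to-head 8–7.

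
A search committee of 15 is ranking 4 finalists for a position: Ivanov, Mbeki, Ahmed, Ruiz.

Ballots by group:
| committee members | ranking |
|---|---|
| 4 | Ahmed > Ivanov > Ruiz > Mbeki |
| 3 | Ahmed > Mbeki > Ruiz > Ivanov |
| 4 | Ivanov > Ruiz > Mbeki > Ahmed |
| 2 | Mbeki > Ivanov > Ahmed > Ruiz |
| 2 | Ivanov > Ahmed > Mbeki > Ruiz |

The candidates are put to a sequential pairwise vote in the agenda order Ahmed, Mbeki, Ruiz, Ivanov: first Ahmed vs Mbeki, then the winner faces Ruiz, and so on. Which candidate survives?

Round 1: Ahmed vs Mbeki — 9–6, Ahmed advances.
Round 2: Ahmed vs Ruiz — 11–4, Ahmed advances.
Round 3: Ahmed vs Ivanov — 7–8, Ivanov advances.
The agenda winner is Ivanov.

Ivanov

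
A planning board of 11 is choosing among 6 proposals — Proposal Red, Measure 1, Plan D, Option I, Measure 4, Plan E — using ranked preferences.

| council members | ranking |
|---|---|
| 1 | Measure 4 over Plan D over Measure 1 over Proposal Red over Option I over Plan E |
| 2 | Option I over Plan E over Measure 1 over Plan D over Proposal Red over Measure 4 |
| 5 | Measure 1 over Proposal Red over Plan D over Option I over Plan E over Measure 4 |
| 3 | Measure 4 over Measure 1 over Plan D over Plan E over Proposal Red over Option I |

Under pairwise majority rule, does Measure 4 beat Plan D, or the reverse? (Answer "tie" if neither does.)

Plan D

Ballots ranking Measure 4 above Plan D: 1 + 3 = 4.
Ballots ranking Plan D above Measure 4: 11 − 4 = 7.
Plan D wins the head-to-head 7–4.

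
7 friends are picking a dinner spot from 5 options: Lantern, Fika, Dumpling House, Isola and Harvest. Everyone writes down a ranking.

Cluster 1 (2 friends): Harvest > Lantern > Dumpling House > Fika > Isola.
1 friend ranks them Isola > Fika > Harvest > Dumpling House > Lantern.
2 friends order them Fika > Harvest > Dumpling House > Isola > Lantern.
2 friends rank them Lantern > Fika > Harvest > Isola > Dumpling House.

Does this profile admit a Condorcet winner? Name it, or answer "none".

Head-to-head results (7 friends):
Lantern vs Fika: 4 to 3, Lantern.
Lantern vs Dumpling House: Lantern is ranked higher on 2+2 = 4 ballots, Dumpling House on 3. Lantern wins 4–3.
Lantern vs Isola: 2+2 = 4 for Lantern, 3 for Isola — Lantern by 4–3.
Lantern vs Harvest: Lantern preferred on 2 ballots; Harvest wins 5–2.
Fika vs Dumpling House: Fika preferred on 1+2+2 = 5 ballots; Fika wins 5–2.
Fika vs Isola: Fika is ranked higher on 2+2+2 = 6 ballots, Isola on 1. Fika wins 6–1.
Fika vs Harvest: 5 to 2, Fika.
Dumpling House vs Isola: Dumpling House preferred on 2+2 = 4 ballots; Dumpling House wins 4–3.
Dumpling House vs Harvest: Dumpling House preferred on 0 ballots; Harvest wins 7–0.
Isola vs Harvest: 1 for Isola, 6 for Harvest — Harvest by 6–1.
Each restaurant drops at least one matchup (Lantern loses to Harvest; Fika loses to Lantern; Dumpling House loses to Lantern; Isola loses to Lantern; Harvest loses to Fika); the cycle Lantern > Fika > Harvest > Lantern rules out a Condorcet winner.

none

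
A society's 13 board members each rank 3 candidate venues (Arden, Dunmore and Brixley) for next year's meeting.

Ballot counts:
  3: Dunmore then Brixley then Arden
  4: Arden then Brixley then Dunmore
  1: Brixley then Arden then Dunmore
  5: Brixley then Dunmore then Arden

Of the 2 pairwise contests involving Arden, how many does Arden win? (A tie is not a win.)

Arden against each rival (13 organisers):
Arden vs Dunmore: 5 to 8, Dunmore.
Arden vs Brixley: 4 to 9, Brixley.
Arden beats no one; loses to Dunmore, Brixley — 0 pairwise wins.

0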